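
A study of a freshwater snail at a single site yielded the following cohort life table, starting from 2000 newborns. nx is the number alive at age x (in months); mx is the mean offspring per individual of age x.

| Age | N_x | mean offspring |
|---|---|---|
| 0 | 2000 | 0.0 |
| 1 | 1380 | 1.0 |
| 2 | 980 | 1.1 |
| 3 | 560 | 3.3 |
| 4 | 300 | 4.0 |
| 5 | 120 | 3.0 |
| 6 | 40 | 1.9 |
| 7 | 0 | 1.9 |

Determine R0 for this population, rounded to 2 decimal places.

2.97

lx = nx/n0 = nx/2000: 1, 0.69, 0.49, 0.28, 0.15, 0.06, 0.02, 0
lx·mx by age: 0, 0.69, 0.539, 0.924, 0.6, 0.18, 0.038, 0
R0 = Σ lx·mx = 2.971 → 2.97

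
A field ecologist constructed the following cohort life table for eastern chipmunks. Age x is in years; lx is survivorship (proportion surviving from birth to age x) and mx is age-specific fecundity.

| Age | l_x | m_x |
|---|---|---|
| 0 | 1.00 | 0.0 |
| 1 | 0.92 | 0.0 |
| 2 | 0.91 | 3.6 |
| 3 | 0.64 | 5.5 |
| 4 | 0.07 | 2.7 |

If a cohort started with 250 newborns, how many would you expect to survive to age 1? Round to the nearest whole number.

Expected survivors = N0 · l_1 = 250 × 0.92 = 230 → 230

230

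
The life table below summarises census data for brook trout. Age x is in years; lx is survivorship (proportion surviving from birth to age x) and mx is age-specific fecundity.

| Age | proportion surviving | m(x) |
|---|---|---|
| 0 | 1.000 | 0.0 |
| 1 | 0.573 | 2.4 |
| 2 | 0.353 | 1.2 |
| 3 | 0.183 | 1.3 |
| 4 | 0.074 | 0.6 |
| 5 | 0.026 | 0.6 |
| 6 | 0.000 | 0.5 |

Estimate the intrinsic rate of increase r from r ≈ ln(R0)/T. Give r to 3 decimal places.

0.486

R0 = Σ lx·mx = 0 + 1.3752 + 0.4236 + 0.2379 + 0.0444 + 0.0156 + 0 = 2.0967
Σ x·lx·mx = 3.1917; T = 3.1917/2.0967 = 1.52225…
r ≈ ln(R0)/T = ln(2.0967)/1.52225… = 0.48636… → 0.486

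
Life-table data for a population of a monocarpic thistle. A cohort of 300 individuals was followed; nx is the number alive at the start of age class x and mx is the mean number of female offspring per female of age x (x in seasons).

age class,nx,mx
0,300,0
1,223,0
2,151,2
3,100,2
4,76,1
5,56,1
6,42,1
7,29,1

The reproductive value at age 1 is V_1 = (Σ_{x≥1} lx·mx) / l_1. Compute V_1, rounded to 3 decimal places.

lx = nx/n0 = nx/300: 1, 0.74333…, 0.50333…, 0.33333…, 0.25333…, 0.18667…, 0.14, 0.09667…
lx·mx for x ≥ 1: 0, 1.006667…, 0.666667…, 0.253333…, 0.186667…, 0.14, 0.096667… → sum = 2.35…
V_1 = 2.35… / l_1 = 2.35… / 0.743333… = 3.161435… → 3.161

3.161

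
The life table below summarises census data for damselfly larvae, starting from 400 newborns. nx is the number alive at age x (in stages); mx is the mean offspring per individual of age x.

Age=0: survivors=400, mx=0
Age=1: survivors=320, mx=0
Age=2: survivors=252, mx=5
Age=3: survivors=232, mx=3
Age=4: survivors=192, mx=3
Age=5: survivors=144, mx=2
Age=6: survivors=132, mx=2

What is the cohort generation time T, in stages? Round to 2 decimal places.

lx = nx/n0 = nx/400: 1, 0.8, 0.63, 0.58, 0.48, 0.36, 0.33
lx·mx: 0, 0, 3.15, 1.74, 1.44, 0.72, 0.66 → R0 = 7.71
x·lx·mx: 0, 0, 6.3, 5.22, 5.76, 3.6, 3.96 → Σ = 24.84
T = 24.84 / 7.71 = 3.22179… → 3.22

3.22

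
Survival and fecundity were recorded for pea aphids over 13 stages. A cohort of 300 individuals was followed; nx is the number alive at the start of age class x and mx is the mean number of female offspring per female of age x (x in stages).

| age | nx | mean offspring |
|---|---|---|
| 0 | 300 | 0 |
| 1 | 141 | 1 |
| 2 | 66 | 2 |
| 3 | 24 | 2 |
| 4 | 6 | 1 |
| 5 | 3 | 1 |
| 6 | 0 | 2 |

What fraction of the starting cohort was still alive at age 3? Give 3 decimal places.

0.080

l_3 = n_3/n_0 = 24/300 = 0.08 → 0.080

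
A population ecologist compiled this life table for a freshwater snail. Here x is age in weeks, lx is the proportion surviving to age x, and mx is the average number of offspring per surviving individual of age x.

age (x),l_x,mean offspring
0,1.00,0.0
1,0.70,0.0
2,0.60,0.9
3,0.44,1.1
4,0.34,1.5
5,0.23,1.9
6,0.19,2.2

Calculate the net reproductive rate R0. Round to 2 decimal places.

lx·mx by age: 0, 0, 0.54, 0.484, 0.51, 0.437, 0.418
R0 = Σ lx·mx = 2.389 → 2.39

2.39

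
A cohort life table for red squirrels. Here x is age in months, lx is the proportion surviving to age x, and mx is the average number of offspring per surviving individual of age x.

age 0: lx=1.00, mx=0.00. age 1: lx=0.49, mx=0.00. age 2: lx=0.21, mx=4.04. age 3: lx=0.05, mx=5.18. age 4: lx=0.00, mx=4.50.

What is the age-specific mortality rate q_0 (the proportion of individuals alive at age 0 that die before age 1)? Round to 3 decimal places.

0.510

q_0 = (l_0 − l_1) / l_0 = (1 − 0.49) / 1
     = 0.51 / 1 = 0.51 → 0.510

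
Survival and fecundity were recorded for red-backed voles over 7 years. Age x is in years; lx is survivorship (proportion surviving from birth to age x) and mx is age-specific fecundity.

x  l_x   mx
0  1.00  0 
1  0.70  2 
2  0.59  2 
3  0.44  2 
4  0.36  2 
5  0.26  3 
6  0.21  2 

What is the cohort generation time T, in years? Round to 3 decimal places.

2.918

lx·mx: 0, 1.4, 1.18, 0.88, 0.72, 0.78, 0.42 → R0 = 5.38
x·lx·mx: 0, 1.4, 2.36, 2.64, 2.88, 3.9, 2.52 → Σ = 15.7
T = 15.7 / 5.38 = 2.918216… → 2.918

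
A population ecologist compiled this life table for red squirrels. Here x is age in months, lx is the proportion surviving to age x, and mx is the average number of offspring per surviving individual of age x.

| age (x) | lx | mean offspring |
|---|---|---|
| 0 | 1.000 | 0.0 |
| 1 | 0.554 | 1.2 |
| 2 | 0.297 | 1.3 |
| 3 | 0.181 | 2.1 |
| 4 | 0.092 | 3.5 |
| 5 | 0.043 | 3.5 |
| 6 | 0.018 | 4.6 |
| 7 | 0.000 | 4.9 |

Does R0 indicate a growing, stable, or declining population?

growing

R0 = Σ lx·mx = 0 + 0.6648 + 0.3861 + 0.3801 + 0.322 + 0.1505 + 0.0828 + 0 = 1.9863
R0 > 1, so the population is growing.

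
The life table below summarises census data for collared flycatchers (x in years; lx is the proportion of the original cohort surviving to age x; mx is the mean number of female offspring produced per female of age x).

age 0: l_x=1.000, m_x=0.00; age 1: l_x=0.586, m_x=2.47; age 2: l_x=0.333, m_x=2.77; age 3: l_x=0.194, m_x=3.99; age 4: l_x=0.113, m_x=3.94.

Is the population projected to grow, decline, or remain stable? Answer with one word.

growing

R0 = Σ lx·mx = 0 + 1.44742 + 0.92241 + 0.77406 + 0.44522 = 3.58911
R0 > 1, so the population is growing.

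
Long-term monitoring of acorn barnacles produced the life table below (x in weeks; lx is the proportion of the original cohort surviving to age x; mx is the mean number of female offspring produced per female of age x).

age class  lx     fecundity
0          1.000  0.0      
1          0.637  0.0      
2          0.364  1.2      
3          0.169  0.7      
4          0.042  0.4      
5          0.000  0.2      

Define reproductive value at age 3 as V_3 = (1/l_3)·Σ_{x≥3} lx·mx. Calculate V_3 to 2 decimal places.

0.80

lx·mx for x ≥ 3: 0.1183, 0.0168, 0 → sum = 0.1351
V_3 = 0.1351 / l_3 = 0.1351 / 0.169 = 0.799408… → 0.80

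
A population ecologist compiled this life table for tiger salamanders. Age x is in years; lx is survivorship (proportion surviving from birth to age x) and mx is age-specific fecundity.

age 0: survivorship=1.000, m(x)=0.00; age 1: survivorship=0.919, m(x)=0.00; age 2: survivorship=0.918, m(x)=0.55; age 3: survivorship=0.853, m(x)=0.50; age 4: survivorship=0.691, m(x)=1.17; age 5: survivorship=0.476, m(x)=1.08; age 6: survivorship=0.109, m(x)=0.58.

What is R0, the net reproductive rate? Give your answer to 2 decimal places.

lx·mx by age: 0, 0, 0.5049, 0.4265, 0.80847, 0.51408, 0.06322
R0 = Σ lx·mx = 2.31717 → 2.32

2.32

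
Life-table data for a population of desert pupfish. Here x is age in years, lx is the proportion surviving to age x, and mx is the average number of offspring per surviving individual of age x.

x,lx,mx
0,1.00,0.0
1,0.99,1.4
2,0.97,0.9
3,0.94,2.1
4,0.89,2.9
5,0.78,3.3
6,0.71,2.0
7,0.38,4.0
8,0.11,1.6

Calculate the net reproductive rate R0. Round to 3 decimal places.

12.504

lx·mx by age: 0, 1.386, 0.873, 1.974, 2.581, 2.574, 1.42, 1.52, 0.176
R0 = Σ lx·mx = 12.504 → 12.504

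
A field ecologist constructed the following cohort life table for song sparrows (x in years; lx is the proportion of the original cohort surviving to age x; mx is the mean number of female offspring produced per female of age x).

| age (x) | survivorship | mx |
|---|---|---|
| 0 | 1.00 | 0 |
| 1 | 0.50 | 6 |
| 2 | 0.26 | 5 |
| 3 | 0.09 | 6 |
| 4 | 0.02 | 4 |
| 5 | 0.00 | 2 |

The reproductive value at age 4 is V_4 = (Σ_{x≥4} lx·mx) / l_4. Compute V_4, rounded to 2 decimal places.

4.00

lx·mx for x ≥ 4: 0.08, 0 → sum = 0.08
V_4 = 0.08 / l_4 = 0.08 / 0.02 = 4 → 4.00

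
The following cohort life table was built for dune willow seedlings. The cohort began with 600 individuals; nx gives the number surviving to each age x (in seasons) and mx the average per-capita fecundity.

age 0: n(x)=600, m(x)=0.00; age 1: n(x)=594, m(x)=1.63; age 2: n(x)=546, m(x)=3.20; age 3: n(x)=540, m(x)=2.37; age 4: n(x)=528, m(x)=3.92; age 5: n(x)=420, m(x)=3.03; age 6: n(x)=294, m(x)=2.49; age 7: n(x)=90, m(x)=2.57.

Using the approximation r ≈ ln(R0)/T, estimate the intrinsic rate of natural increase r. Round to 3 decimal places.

0.753

lx = nx/n0 = nx/600: 1, 0.99, 0.91, 0.9, 0.88, 0.7, 0.49, 0.15
R0 = Σ lx·mx = 0 + 1.6137 + 2.912 + 2.133 + 3.4496 + 2.121 + 1.2201 + 0.3855 = 13.8349
Σ x·lx·mx = 48.2592; T = 48.2592/13.8349 = 3.48822…
r ≈ ln(R0)/T = ln(13.8349)/3.48822… = 0.75316… → 0.753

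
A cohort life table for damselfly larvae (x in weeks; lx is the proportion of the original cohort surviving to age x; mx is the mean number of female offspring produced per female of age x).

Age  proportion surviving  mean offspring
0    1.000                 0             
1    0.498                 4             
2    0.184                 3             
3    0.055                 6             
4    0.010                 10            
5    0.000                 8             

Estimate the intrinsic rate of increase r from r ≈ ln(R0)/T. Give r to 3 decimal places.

0.723

R0 = Σ lx·mx = 0 + 1.992 + 0.552 + 0.33 + 0.1 + 0 = 2.974
Σ x·lx·mx = 4.486; T = 4.486/2.974 = 1.50841…
r ≈ ln(R0)/T = ln(2.974)/1.50841… = 0.72256… → 0.723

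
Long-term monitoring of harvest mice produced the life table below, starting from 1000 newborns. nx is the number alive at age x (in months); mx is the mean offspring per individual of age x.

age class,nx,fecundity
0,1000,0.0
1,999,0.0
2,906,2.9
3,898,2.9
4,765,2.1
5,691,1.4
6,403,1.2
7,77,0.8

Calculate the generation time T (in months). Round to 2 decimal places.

lx = nx/n0 = nx/1000: 1, 0.999, 0.906, 0.898, 0.765, 0.691, 0.403, 0.077
lx·mx: 0, 0, 2.6274, 2.6042, 1.6065, 0.9674, 0.4836, 0.0616 → R0 = 8.3507
x·lx·mx: 0, 0, 5.2548, 7.8126, 6.426, 4.837, 2.9016, 0.4312 → Σ = 27.6632
T = 27.6632 / 8.3507 = 3.31268… → 3.31

3.31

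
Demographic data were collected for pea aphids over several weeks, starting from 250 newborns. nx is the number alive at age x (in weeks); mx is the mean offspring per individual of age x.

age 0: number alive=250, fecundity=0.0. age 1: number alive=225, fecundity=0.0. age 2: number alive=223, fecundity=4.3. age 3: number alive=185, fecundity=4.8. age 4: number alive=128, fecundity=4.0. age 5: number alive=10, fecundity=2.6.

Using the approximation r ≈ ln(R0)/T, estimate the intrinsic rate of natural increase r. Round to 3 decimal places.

0.796

lx = nx/n0 = nx/250: 1, 0.9, 0.892, 0.74, 0.512, 0.04
R0 = Σ lx·mx = 0 + 0 + 3.8356 + 3.552 + 2.048 + 0.104 = 9.5396
Σ x·lx·mx = 27.0392; T = 27.0392/9.5396 = 2.83442…
r ≈ ln(R0)/T = ln(9.5396)/2.83442… = 0.79574… → 0.796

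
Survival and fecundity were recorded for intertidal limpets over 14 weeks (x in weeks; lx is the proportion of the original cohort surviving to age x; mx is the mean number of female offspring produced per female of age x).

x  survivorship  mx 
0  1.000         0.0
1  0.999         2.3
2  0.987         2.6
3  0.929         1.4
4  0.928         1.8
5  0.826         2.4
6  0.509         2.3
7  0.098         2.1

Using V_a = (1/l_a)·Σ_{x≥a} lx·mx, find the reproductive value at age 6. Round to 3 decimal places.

2.704

lx·mx for x ≥ 6: 1.1707, 0.2058 → sum = 1.3765
V_6 = 1.3765 / l_6 = 1.3765 / 0.509 = 2.704322… → 2.704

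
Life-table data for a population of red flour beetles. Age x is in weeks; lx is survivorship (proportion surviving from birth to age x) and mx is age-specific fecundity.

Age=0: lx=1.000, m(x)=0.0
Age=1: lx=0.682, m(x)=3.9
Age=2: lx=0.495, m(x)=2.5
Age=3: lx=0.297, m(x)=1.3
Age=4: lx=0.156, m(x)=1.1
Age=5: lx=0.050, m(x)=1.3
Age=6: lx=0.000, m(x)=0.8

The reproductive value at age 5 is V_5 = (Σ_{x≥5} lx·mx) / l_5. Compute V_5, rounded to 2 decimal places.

lx·mx for x ≥ 5: 0.065, 0 → sum = 0.065
V_5 = 0.065 / l_5 = 0.065 / 0.05 = 1.3 → 1.30

1.30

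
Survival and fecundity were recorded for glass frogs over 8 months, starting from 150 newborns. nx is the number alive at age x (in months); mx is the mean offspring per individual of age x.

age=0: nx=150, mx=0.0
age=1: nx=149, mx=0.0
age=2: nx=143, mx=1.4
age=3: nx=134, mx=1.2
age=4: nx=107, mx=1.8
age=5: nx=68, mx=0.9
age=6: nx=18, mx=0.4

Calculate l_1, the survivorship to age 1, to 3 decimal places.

l_1 = n_1/n_0 = 149/150 = 0.993333… → 0.993

0.993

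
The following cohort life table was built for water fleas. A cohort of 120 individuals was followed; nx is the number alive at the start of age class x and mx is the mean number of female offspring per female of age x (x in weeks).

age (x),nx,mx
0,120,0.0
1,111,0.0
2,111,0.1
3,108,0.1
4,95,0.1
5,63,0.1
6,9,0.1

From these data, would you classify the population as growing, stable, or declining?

lx = nx/n0 = nx/120: 1, 0.925, 0.925, 0.9, 0.79167…, 0.525, 0.075
R0 = Σ lx·mx = 0 + 0 + 0.0925 + 0.09 + 0.079167… + 0.0525 + 0.0075 = 0.321667…
R0 < 1, so the population is declining.

declining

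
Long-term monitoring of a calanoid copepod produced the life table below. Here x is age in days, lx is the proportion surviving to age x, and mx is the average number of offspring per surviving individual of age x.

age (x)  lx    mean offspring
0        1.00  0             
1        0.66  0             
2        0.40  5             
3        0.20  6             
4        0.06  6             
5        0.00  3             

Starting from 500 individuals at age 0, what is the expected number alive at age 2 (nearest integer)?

200

Expected survivors = N0 · l_2 = 500 × 0.40 = 200 → 200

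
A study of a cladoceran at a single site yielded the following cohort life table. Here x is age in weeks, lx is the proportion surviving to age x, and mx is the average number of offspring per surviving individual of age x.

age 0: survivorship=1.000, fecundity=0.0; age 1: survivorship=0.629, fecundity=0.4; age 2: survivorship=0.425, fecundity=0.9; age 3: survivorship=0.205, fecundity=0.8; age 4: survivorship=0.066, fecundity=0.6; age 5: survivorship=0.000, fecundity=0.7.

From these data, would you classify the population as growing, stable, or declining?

declining

R0 = Σ lx·mx = 0 + 0.2516 + 0.3825 + 0.164 + 0.0396 + 0 = 0.8377
R0 < 1, so the population is declining.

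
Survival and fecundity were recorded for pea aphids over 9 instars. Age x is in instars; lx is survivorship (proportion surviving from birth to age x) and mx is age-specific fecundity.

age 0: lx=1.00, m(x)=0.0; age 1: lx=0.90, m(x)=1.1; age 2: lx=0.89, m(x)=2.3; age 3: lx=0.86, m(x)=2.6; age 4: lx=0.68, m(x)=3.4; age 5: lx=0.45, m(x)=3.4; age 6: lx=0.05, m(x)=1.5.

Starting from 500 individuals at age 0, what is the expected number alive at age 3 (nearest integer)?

Expected survivors = N0 · l_3 = 500 × 0.86 = 430 → 430

430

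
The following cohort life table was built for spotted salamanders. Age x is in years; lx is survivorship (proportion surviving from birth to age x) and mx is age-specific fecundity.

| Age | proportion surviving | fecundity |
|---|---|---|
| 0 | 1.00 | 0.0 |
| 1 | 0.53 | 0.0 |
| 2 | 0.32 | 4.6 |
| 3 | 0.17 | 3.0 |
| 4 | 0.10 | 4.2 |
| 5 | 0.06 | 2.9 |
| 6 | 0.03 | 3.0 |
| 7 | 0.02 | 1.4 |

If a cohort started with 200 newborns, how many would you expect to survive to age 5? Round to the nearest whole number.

12

Expected survivors = N0 · l_5 = 200 × 0.06 = 12 → 12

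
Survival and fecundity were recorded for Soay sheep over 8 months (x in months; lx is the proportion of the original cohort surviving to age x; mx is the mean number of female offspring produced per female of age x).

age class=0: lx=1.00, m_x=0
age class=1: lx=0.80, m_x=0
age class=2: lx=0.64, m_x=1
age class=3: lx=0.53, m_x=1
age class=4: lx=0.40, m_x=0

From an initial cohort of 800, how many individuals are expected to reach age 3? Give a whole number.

Expected survivors = N0 · l_3 = 800 × 0.53 = 424 → 424

424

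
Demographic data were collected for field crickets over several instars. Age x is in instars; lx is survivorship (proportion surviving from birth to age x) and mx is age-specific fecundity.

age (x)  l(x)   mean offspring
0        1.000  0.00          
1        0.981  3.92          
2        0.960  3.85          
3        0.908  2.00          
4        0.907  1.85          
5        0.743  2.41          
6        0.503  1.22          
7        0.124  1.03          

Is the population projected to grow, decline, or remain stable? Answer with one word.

growing

R0 = Σ lx·mx = 0 + 3.84552 + 3.696 + 1.816 + 1.67795 + 1.79063 + 0.61366 + 0.12772 = 13.56748
R0 > 1, so the population is growing.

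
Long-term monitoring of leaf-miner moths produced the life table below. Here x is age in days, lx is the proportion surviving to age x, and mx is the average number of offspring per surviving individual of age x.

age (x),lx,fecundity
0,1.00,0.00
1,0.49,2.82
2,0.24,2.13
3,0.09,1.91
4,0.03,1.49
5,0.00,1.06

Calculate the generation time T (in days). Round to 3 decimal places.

lx·mx: 0, 1.3818, 0.5112, 0.1719, 0.0447, 0 → R0 = 2.1096
x·lx·mx: 0, 1.3818, 1.0224, 0.5157, 0.1788, 0 → Σ = 3.0987
T = 3.0987 / 2.1096 = 1.468857… → 1.469

1.469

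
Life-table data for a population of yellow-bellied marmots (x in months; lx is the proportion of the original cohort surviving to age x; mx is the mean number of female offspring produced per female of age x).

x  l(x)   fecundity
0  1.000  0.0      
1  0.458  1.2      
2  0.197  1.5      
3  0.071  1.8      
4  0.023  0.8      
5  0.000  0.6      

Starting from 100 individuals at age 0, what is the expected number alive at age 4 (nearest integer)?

Expected survivors = N0 · l_4 = 100 × 0.023 = 2.3 → 2

2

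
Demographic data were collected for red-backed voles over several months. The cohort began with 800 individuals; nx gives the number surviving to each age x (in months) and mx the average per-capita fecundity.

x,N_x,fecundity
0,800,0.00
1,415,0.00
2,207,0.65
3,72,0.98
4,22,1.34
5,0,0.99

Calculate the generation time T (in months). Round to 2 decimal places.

2.55

lx = nx/n0 = nx/800: 1, 0.51875, 0.25875, 0.09, 0.0275, 0
lx·mx: 0, 0, 0.168188…, 0.0882, 0.03685, 0 → R0 = 0.293238…
x·lx·mx: 0, 0, 0.336375…, 0.2646, 0.1474, 0 → Σ = 0.748375…
T = 0.748375… / 0.293238… = 2.552112… → 2.55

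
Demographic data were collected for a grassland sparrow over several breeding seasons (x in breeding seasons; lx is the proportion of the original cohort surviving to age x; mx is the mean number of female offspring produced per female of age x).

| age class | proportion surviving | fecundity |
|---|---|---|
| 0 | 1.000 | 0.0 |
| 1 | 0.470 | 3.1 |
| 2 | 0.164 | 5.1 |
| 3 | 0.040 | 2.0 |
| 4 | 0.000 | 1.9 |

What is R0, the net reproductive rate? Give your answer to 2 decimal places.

2.37

lx·mx by age: 0, 1.457, 0.8364, 0.08, 0
R0 = Σ lx·mx = 2.3734 → 2.37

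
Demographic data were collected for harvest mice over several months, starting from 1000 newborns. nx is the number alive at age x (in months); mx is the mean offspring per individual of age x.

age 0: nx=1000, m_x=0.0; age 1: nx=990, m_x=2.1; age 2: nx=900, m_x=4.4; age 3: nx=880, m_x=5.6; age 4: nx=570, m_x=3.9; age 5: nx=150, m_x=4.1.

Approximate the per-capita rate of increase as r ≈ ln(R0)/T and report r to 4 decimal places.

0.9861

lx = nx/n0 = nx/1000: 1, 0.99, 0.9, 0.88, 0.57, 0.15
R0 = Σ lx·mx = 0 + 2.079 + 3.96 + 4.928 + 2.223 + 0.615 = 13.805
Σ x·lx·mx = 36.75; T = 36.75/13.805 = 2.66208…
r ≈ ln(R0)/T = ln(13.805)/2.66208… = 0.986083… → 0.9861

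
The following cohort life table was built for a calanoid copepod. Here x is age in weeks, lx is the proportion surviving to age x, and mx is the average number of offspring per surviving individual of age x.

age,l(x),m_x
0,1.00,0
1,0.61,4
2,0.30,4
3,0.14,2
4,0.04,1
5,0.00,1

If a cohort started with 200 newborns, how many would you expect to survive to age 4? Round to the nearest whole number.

Expected survivors = N0 · l_4 = 200 × 0.04 = 8 → 8

8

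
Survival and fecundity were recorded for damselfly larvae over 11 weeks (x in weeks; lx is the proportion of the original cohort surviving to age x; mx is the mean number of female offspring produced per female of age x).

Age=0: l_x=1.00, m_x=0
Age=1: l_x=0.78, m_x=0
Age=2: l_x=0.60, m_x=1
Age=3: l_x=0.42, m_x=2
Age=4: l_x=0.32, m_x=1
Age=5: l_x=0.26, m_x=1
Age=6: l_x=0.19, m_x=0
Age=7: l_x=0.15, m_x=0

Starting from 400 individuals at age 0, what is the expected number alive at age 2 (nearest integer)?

Expected survivors = N0 · l_2 = 400 × 0.60 = 240 → 240

240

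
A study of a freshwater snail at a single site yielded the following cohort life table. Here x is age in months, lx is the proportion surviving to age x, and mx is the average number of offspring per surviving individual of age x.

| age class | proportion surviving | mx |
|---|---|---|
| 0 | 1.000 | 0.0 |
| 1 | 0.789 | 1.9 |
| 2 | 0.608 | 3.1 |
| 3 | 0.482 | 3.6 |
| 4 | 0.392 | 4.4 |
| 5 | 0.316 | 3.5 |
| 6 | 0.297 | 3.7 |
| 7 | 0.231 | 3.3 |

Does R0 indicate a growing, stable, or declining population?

growing

R0 = Σ lx·mx = 0 + 1.4991 + 1.8848 + 1.7352 + 1.7248 + 1.106 + 1.0989 + 0.7623 = 9.8111
R0 > 1, so the population is growing.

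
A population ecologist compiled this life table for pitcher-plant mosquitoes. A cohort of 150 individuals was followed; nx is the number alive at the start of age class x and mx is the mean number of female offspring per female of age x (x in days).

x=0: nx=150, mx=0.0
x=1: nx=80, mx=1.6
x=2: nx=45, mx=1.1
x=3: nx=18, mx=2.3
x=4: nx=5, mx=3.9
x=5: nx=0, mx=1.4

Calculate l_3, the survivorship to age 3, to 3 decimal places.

l_3 = n_3/n_0 = 18/150 = 0.12 → 0.120

0.120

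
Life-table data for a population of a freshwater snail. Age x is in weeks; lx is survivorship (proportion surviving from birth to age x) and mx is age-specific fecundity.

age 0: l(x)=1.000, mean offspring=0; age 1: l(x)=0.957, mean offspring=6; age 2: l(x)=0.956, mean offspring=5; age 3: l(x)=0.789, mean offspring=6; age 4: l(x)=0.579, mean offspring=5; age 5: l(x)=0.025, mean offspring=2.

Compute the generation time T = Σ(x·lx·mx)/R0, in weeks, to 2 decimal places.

2.27

lx·mx: 0, 5.742, 4.78, 4.734, 2.895, 0.05 → R0 = 18.201
x·lx·mx: 0, 5.742, 9.56, 14.202, 11.58, 0.25 → Σ = 41.334
T = 41.334 / 18.201 = 2.270974… → 2.27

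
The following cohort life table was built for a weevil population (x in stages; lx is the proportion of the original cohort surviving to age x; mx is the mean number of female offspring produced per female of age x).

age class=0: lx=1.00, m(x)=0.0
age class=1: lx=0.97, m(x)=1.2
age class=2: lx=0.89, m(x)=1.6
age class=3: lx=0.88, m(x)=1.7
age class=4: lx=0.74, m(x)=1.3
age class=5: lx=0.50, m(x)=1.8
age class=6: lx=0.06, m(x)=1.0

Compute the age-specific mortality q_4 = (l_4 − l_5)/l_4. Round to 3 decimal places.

0.324

q_4 = (l_4 − l_5) / l_4 = (0.74 − 0.5) / 0.74
     = 0.24 / 0.74 = 0.324324… → 0.324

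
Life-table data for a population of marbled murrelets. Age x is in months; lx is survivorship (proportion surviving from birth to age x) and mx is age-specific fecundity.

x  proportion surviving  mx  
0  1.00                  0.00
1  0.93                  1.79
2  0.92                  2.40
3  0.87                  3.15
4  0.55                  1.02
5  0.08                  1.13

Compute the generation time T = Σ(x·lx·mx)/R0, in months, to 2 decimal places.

lx·mx: 0, 1.6647, 2.208, 2.7405, 0.561, 0.0904 → R0 = 7.2646
x·lx·mx: 0, 1.6647, 4.416, 8.2215, 2.244, 0.452 → Σ = 16.9982
T = 16.9982 / 7.2646 = 2.339867… → 2.34

2.34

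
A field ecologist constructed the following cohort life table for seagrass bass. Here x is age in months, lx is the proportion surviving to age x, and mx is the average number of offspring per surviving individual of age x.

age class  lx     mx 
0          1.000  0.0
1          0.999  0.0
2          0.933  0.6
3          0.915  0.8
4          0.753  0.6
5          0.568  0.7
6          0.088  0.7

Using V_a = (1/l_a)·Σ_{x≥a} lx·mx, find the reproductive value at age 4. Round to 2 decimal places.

1.21

lx·mx for x ≥ 4: 0.4518, 0.3976, 0.0616 → sum = 0.911
V_4 = 0.911 / l_4 = 0.911 / 0.753 = 1.209827… → 1.21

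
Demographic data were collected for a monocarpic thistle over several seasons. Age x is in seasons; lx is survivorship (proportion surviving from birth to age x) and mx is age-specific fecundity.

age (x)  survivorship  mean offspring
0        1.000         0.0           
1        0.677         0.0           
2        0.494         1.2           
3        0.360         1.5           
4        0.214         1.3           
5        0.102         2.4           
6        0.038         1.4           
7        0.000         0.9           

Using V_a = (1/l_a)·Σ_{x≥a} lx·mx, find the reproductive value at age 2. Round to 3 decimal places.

3.460

lx·mx for x ≥ 2: 0.5928, 0.54, 0.2782, 0.2448, 0.0532, 0 → sum = 1.709
V_2 = 1.709 / l_2 = 1.709 / 0.494 = 3.459514… → 3.460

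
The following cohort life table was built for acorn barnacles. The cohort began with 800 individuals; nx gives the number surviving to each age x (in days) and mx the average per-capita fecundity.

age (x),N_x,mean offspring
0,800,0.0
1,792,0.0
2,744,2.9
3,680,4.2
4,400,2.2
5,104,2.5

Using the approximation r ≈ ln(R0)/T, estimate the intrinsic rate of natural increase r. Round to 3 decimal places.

lx = nx/n0 = nx/800: 1, 0.99, 0.93, 0.85, 0.5, 0.13
R0 = Σ lx·mx = 0 + 0 + 2.697 + 3.57 + 1.1 + 0.325 = 7.692
Σ x·lx·mx = 22.129; T = 22.129/7.692 = 2.87689…
r ≈ ln(R0)/T = ln(7.692)/2.87689… = 0.70916… → 0.709

0.709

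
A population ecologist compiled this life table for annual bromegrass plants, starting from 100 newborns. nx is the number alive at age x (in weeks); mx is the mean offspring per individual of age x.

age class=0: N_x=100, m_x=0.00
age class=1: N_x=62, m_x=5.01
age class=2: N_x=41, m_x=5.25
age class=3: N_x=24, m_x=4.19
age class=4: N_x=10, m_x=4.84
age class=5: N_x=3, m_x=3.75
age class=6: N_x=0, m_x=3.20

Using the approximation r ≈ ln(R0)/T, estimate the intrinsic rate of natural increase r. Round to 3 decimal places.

1.022

lx = nx/n0 = nx/100: 1, 0.62, 0.41, 0.24, 0.1, 0.03, 0
R0 = Σ lx·mx = 0 + 3.1062 + 2.1525 + 1.0056 + 0.484 + 0.1125 + 0 = 6.8608
Σ x·lx·mx = 12.9265; T = 12.9265/6.8608 = 1.88411…
r ≈ ln(R0)/T = ln(6.8608)/1.88411… = 1.02214… → 1.022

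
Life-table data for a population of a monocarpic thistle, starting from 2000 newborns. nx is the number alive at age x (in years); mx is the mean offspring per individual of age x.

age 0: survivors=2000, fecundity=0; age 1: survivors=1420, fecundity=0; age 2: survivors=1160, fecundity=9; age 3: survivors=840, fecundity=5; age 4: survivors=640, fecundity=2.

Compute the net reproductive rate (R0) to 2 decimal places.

lx = nx/n0 = nx/2000: 1, 0.71, 0.58, 0.42, 0.32
lx·mx by age: 0, 0, 5.22, 2.1, 0.64
R0 = Σ lx·mx = 7.96 → 7.96

7.96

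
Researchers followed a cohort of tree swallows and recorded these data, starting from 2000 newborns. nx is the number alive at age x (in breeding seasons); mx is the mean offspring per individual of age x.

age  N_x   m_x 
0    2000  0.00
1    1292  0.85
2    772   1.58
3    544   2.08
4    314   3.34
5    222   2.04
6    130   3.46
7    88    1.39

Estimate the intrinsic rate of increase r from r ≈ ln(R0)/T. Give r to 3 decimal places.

0.331

lx = nx/n0 = nx/2000: 1, 0.646, 0.386, 0.272, 0.157, 0.111, 0.065, 0.044
R0 = Σ lx·mx = 0 + 0.5491 + 0.60988 + 0.56576 + 0.52438 + 0.22644 + 0.2249 + 0.06116 = 2.76162
Σ x·lx·mx = 8.47338; T = 8.47338/2.76162 = 3.06826…
r ≈ ln(R0)/T = ln(2.76162)/3.06826… = 0.33107… → 0.331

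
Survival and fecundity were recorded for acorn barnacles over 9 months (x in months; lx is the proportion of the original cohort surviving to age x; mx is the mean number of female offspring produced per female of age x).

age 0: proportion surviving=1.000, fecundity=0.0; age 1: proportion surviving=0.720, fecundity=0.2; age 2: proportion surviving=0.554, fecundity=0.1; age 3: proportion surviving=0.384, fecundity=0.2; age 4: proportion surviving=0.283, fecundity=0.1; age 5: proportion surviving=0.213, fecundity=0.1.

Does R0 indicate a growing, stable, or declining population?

declining

R0 = Σ lx·mx = 0 + 0.144 + 0.0554 + 0.0768 + 0.0283 + 0.0213 = 0.3258
R0 < 1, so the population is declining.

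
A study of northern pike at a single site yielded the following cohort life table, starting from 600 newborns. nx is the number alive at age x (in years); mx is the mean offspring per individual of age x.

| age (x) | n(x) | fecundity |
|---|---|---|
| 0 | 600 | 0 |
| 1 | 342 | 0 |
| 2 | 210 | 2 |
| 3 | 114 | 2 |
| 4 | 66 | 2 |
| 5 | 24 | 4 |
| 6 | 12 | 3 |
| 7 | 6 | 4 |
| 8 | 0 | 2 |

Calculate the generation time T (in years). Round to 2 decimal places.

3.12

lx = nx/n0 = nx/600: 1, 0.57, 0.35, 0.19, 0.11, 0.04, 0.02, 0.01, 0
lx·mx: 0, 0, 0.7, 0.38, 0.22, 0.16, 0.06, 0.04, 0 → R0 = 1.56
x·lx·mx: 0, 0, 1.4, 1.14, 0.88, 0.8, 0.36, 0.28, 0 → Σ = 4.86
T = 4.86 / 1.56 = 3.115385… → 3.12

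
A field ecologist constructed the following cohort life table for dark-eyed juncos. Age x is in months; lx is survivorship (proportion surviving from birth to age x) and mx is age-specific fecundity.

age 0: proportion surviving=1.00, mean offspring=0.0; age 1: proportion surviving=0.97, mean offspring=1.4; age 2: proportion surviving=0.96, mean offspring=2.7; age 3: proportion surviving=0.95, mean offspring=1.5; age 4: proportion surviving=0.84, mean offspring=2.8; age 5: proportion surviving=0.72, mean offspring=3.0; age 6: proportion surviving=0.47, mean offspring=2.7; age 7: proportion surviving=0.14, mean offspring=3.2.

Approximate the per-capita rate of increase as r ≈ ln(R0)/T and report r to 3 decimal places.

R0 = Σ lx·mx = 0 + 1.358 + 2.592 + 1.425 + 2.352 + 2.16 + 1.269 + 0.448 = 11.604
Σ x·lx·mx = 41.775; T = 41.775/11.604 = 3.60005…
r ≈ ln(R0)/T = ln(11.604)/3.60005… = 0.68092… → 0.681

0.681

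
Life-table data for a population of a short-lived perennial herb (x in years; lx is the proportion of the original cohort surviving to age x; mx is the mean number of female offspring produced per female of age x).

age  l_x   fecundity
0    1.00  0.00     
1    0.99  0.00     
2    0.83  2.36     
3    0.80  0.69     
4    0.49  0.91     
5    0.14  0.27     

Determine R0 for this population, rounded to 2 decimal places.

2.99

lx·mx by age: 0, 0, 1.9588, 0.552, 0.4459, 0.0378
R0 = Σ lx·mx = 2.9945 → 2.99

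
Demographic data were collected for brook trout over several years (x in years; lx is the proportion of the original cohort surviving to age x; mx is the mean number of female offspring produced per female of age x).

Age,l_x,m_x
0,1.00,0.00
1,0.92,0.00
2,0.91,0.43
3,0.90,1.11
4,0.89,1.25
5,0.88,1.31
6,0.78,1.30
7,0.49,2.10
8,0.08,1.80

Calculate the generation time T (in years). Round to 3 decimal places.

lx·mx: 0, 0, 0.3913, 0.999, 1.1125, 1.1528, 1.014, 1.029, 0.144 → R0 = 5.8426
x·lx·mx: 0, 0, 0.7826, 2.997, 4.45, 5.764, 6.084, 7.203, 1.152 → Σ = 28.4326
T = 28.4326 / 5.8426 = 4.866429… → 4.866

4.866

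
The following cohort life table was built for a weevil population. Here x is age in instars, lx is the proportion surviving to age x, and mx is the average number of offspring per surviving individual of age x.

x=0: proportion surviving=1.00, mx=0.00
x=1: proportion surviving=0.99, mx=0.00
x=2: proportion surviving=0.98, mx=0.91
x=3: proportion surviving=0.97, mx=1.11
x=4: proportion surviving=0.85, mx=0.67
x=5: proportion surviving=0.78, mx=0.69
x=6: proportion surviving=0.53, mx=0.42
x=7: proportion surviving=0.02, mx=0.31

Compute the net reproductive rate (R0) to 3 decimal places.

lx·mx by age: 0, 0, 0.8918, 1.0767, 0.5695, 0.5382, 0.2226, 0.0062
R0 = Σ lx·mx = 3.305 → 3.305

3.305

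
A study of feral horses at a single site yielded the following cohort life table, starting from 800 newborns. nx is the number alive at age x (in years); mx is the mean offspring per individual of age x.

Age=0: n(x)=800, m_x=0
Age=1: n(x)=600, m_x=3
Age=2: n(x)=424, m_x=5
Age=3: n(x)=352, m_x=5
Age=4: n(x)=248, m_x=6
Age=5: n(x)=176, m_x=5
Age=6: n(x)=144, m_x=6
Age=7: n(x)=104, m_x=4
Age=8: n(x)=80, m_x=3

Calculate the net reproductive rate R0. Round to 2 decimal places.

lx = nx/n0 = nx/800: 1, 0.75, 0.53, 0.44, 0.31, 0.22, 0.18, 0.13, 0.1
lx·mx by age: 0, 2.25, 2.65, 2.2, 1.86, 1.1, 1.08, 0.52, 0.3
R0 = Σ lx·mx = 11.96 → 11.96

11.96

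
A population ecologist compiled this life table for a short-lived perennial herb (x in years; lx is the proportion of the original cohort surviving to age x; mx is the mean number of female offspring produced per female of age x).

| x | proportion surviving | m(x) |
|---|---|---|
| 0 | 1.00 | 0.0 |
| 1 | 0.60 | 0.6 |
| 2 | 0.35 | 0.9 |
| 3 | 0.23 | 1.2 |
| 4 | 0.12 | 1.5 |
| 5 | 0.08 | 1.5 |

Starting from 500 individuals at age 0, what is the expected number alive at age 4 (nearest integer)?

60

Expected survivors = N0 · l_4 = 500 × 0.12 = 60 → 60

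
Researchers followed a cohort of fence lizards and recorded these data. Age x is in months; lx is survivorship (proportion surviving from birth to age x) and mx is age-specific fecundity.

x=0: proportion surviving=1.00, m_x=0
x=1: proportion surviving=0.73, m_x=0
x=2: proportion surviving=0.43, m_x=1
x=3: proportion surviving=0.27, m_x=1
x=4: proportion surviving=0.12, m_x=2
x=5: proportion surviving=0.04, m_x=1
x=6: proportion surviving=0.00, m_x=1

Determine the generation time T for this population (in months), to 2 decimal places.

2.89

lx·mx: 0, 0, 0.43, 0.27, 0.24, 0.04, 0 → R0 = 0.98
x·lx·mx: 0, 0, 0.86, 0.81, 0.96, 0.2, 0 → Σ = 2.83
T = 2.83 / 0.98 = 2.887755… → 2.89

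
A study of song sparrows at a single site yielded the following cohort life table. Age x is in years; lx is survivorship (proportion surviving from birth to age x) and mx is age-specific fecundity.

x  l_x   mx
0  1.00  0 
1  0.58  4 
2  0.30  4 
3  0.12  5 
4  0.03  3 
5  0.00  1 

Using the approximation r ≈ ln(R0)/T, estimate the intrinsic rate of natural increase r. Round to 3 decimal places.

R0 = Σ lx·mx = 0 + 2.32 + 1.2 + 0.6 + 0.09 + 0 = 4.21
Σ x·lx·mx = 6.88; T = 6.88/4.21 = 1.6342…
r ≈ ln(R0)/T = ln(4.21)/1.6342… = 0.87961… → 0.880

0.880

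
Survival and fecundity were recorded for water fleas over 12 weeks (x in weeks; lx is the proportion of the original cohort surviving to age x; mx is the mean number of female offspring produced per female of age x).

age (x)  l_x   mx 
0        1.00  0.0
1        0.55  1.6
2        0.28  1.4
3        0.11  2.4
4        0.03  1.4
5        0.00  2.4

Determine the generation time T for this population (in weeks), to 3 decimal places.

lx·mx: 0, 0.88, 0.392, 0.264, 0.042, 0 → R0 = 1.578
x·lx·mx: 0, 0.88, 0.784, 0.792, 0.168, 0 → Σ = 2.624
T = 2.624 / 1.578 = 1.662864… → 1.663

1.663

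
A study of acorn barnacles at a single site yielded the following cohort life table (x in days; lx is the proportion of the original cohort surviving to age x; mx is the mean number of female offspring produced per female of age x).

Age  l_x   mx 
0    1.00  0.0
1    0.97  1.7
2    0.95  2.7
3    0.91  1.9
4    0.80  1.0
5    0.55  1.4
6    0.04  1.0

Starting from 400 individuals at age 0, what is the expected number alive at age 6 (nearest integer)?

Expected survivors = N0 · l_6 = 400 × 0.04 = 16 → 16

16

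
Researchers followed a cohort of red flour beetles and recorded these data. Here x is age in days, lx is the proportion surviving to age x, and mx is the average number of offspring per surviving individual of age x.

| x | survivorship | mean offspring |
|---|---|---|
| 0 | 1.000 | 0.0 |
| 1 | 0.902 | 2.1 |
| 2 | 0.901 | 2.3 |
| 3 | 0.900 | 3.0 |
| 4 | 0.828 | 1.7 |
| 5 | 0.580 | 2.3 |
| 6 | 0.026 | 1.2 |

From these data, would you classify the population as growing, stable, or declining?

growing

R0 = Σ lx·mx = 0 + 1.8942 + 2.0723 + 2.7 + 1.4076 + 1.334 + 0.0312 = 9.4393
R0 > 1, so the population is growing.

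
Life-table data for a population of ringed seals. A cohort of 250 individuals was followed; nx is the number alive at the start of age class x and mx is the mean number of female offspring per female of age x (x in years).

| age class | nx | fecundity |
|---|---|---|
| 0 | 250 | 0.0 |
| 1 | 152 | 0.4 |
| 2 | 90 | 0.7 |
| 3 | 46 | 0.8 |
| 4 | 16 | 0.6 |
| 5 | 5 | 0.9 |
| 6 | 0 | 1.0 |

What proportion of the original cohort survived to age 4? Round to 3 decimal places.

0.064

l_4 = n_4/n_0 = 16/250 = 0.064 → 0.064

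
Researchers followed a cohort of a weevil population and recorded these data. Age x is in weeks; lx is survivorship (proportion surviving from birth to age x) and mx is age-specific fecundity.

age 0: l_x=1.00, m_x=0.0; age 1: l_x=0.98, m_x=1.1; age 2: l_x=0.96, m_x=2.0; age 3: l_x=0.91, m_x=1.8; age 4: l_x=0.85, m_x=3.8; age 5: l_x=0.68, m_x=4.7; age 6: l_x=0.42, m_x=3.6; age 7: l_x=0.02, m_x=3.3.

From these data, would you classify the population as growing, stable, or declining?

R0 = Σ lx·mx = 0 + 1.078 + 1.92 + 1.638 + 3.23 + 3.196 + 1.512 + 0.066 = 12.64
R0 > 1, so the population is growing.

growing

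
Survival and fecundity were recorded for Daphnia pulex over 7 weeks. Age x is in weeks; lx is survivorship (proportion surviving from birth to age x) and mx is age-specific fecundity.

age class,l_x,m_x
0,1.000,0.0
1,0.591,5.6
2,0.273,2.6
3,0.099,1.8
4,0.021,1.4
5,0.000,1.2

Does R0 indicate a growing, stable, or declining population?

R0 = Σ lx·mx = 0 + 3.3096 + 0.7098 + 0.1782 + 0.0294 + 0 = 4.227
R0 > 1, so the population is growing.

growing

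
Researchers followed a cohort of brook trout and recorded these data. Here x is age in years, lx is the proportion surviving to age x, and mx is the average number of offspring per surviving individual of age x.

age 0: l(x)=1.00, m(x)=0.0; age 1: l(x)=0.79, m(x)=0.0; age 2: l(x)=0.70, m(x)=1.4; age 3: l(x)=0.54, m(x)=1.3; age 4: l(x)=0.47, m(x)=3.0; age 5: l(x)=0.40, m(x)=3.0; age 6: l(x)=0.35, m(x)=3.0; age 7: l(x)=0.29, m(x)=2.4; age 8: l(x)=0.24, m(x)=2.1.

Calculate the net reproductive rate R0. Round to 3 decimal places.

6.542

lx·mx by age: 0, 0, 0.98, 0.702, 1.41, 1.2, 1.05, 0.696, 0.504
R0 = Σ lx·mx = 6.542 → 6.542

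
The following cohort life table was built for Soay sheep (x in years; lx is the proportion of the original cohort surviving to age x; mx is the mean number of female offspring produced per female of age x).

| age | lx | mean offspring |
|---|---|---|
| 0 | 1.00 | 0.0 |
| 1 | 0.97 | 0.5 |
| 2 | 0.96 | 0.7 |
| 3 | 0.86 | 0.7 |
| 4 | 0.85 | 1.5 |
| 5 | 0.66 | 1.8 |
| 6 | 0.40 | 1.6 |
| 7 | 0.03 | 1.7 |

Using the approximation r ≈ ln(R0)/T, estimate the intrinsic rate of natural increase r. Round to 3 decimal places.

R0 = Σ lx·mx = 0 + 0.485 + 0.672 + 0.602 + 1.275 + 1.188 + 0.64 + 0.051 = 4.913
Σ x·lx·mx = 18.872; T = 18.872/4.913 = 3.84124…
r ≈ ln(R0)/T = ln(4.913)/3.84124… = 0.41442… → 0.414

0.414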